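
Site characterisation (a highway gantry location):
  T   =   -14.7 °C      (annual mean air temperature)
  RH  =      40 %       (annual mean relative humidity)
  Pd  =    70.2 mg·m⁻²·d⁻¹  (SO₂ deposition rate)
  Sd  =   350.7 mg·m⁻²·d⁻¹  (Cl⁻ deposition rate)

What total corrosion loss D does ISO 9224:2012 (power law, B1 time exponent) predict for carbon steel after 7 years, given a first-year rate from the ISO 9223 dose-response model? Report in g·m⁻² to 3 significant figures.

D(7) = 193 g·m⁻²

carbon steel: T≤10 °C ⇒ hinge +0.150·(-14.7−10) = -3.7050
  sulphur-dioxide contribution → 0.884 μm/a
  chloride contribution → 8.024 μm/a
  total first-year rate 8.907 μm/a
Power-law: D(7) = r_corr · 7^0.523
  D(7) = 8.907 × 7^0.523 = 8.907 × 2.767 = 24.65 μm
  Mass loss = 24.65 μm × 7.85 g/cm³ = 193.5 g·m⁻²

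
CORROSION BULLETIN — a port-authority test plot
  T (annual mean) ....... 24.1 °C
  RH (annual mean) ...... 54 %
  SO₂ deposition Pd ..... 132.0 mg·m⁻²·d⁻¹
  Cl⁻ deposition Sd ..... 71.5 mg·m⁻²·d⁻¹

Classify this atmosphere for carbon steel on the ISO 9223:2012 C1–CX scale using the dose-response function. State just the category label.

C4

carbon steel: f(T) = -0.054·(T−10) [T>10 °C] = -0.7614
  Pd branch = 1.77·Pd^0.52·e^(0.02·RH+f) = 30.83 μm/a
  Cl⁻ term: 0.102·71.5^0.62·exp(0.033·54+0.04·24.1) = 22.43
  sum: 30.83 + 22.43 → r_corr = 53.27 μm/a
ISO 9223 Table 2 (carbon steel): 50 < 53.3 ≤ 80 μm/a ⇒ C4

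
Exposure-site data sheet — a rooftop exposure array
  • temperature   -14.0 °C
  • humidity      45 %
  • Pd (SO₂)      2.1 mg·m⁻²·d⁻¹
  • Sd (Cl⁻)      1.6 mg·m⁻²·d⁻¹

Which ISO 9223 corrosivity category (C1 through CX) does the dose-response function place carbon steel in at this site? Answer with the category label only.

carbon steel: f(T) = +0.150·(T−10) [T≤10 °C] = -3.6000
  Pd branch = 1.77·Pd^0.52·e^(0.02·RH+f) = 0.175 μm/a
  Cl⁻ term: 0.102·1.6^0.62·exp(0.033·45+0.04·-14.0) = 0.3443
  r_corr = 0.175 + 0.3443 = 0.5192 μm/a
Category bounds: 0…1.3 μm/a bracket r_corr ⇒ C1

C1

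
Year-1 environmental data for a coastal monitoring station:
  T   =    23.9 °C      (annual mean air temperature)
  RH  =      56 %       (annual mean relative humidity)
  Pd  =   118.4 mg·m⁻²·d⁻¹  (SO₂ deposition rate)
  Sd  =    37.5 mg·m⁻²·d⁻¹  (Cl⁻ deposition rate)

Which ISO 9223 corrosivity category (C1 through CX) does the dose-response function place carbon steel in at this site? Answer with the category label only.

carbon steel: temperature factor f = -0.054·(13.9) = -0.7506
  sulphur-dioxide contribution → 30.66 μm/a
  chloride contribution → 15.93 μm/a
  ⇒ r_corr(carbon steel) = 46.59 μm/a
Category bounds: 25…50 μm/a bracket r_corr ⇒ C3

C3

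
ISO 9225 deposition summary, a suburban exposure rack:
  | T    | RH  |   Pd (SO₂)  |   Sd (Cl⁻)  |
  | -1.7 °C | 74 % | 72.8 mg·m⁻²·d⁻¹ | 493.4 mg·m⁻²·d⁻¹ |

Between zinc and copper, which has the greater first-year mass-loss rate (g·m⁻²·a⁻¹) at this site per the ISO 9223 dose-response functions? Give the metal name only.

zinc: T≤10 °C ⇒ hinge +0.038·(-1.7−10) = -0.4446
  SO₂ term: 0.0129·72.8^0.44·exp(0.046·74-0.4446) = 1.641
  Cl⁻ term: 0.0175·493.4^0.57·exp(0.008·74+0.085·-1.7) = 0.9387
  r_corr = 1.641 + 0.9387 = 2.58 μm/a
  mass loss = 2.58 μm/a × 7.14 g/cm³ = 18.42 g·m⁻²·a⁻¹
copper: T≤10 °C ⇒ hinge +0.126·(-1.7−10) = -1.4742
  Pd branch = 0.0053·Pd^0.26·e^(0.059·RH+f) = 0.2913 μm/a
  Cl⁻ term: 0.01025·493.4^0.27·exp(0.036·74+0.049·-1.7) = 0.7222
  r_corr = 0.2913 + 0.7222 = 1.014 μm/a
  mass loss = 1.014 μm/a × 8.96 g/cm³ = 9.081 g·m⁻²·a⁻¹
Ordering by g·m⁻²·a⁻¹: zinc (18.4) > copper (9.08)

zinc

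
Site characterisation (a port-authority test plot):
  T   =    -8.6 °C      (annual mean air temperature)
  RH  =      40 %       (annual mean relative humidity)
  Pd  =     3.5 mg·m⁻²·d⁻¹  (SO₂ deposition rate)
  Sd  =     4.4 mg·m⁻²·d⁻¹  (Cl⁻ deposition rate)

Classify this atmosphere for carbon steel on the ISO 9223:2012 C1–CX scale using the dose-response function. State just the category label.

C1

carbon steel: temperature factor f = +0.150·(-18.6) = -2.7900
  Pd branch = 1.77·Pd^0.52·e^(0.02·RH+f) = 0.4641 μm/a
  Cl⁻ term: 0.102·4.4^0.62·exp(0.033·40+0.04·-8.6) = 0.6783
  sum: 0.4641 + 0.6783 → r_corr = 1.142 μm/a
ISO 9223 Table 2 (carbon steel): 0 < 1.14 ≤ 1.3 μm/a ⇒ C1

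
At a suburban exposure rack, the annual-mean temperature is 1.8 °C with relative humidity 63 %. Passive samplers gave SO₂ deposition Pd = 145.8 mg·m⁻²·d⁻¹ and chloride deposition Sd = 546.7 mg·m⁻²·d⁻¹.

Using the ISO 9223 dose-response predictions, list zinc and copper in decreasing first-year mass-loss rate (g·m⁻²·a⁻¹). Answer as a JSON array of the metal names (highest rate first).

["zinc", "copper"]

zinc: T≤10 °C ⇒ hinge +0.038·(1.8−10) = -0.3116
  SO₂ term: 0.0129·145.8^0.44·exp(0.046·63-0.3116) = 1.534
  Cl⁻ term: 0.0175·546.7^0.57·exp(0.008·63+0.085·1.8) = 1.227
  r_corr = 1.534 + 1.227 = 2.761 μm/a
  mass loss = 2.761 μm/a × 7.14 g/cm³ = 19.72 g·m⁻²·a⁻¹
copper: temperature factor f = +0.126·(-8.2) = -1.0332
  Pd branch = 0.0053·Pd^0.26·e^(0.059·RH+f) = 0.2834 μm/a
  Sd branch = 0.01025·Sd^0.27·e^(0.036·RH+0.049·T) = 0.5932 μm/a
  r_corr = 0.2834 + 0.5932 = 0.8766 μm/a
  mass loss = 0.8766 μm/a × 8.96 g/cm³ = 7.854 g·m⁻²·a⁻¹
Ordering by g·m⁻²·a⁻¹: zinc (19.7) > copper (7.85)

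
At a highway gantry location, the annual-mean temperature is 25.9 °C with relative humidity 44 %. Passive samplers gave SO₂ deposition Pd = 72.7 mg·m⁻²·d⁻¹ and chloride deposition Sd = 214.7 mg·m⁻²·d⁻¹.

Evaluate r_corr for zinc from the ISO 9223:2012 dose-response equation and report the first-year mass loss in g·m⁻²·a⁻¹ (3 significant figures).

r_corr = 35.8 g·m⁻²·a⁻¹

zinc: T>10 °C ⇒ hinge -0.071·(25.9−10) = -1.1289
  SO₂ term: 0.0129·72.7^0.44·exp(0.046·44-1.1289) = 0.2082
  Cl⁻ term: 0.0175·214.7^0.57·exp(0.008·44+0.085·25.9) = 4.799
  sum: 0.2082 + 4.799 → r_corr = 5.007 μm/a
Convert to mass loss: 5.007 μm/a × 7.14 g/cm³ = 35.75 g·m⁻²·a⁻¹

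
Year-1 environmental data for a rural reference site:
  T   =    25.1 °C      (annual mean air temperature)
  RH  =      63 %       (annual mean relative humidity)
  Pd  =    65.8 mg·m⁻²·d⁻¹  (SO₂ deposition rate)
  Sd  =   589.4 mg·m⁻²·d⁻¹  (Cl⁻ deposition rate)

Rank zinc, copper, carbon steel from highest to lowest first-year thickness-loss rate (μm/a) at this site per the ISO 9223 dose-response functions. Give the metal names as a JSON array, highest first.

zinc: f(T) = -0.071·(T−10) [T>10 °C] = -1.0721
  sulphur-dioxide contribution → 0.5053 μm/a
  chloride contribution → 9.282 μm/a
  total first-year rate 9.787 μm/a
copper: temperature factor f = -0.080·(15.1) = -1.2080
  sulphur-dioxide contribution → 0.1935 μm/a
  chloride contribution → 1.896 μm/a
  total first-year rate 2.09 μm/a
carbon steel: temperature factor f = -0.054·(15.1) = -0.8154
  sulphur-dioxide contribution → 24.35 μm/a
  chloride contribution → 116.2 μm/a
  ⇒ r_corr(carbon steel) = 140.5 μm/a
Ordering by μm/a: carbon steel (141) > zinc (9.79) > copper (2.09)

["carbon steel", "zinc", "copper"]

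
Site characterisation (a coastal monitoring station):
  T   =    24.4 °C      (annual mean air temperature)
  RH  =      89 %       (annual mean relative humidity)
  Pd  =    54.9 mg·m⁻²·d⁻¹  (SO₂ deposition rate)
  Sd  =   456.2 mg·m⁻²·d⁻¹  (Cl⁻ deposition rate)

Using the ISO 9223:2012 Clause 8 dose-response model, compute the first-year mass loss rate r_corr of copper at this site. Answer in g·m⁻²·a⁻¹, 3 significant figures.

r_corr = 47.2 g·m⁻²·a⁻¹

copper: f(T) = -0.080·(T−10) [T>10 °C] = -1.1520
  SO₂ term: 0.0053·54.9^0.26·exp(0.059·89-1.1520) = 0.9052
  Sd branch = 0.01025·Sd^0.27·e^(0.036·RH+0.049·T) = 4.359 μm/a
  r_corr = 0.9052 + 4.359 = 5.264 μm/a
Convert to mass loss: 5.264 μm/a × 8.96 g/cm³ = 47.17 g·m⁻²·a⁻¹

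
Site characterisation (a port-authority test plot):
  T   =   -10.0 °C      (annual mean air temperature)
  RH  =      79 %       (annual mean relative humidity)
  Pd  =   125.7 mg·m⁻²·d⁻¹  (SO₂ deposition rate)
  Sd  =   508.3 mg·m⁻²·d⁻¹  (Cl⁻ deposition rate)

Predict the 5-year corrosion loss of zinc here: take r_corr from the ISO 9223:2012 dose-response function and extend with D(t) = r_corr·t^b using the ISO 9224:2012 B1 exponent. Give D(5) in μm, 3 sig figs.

zinc: temperature factor f = +0.038·(-20.0) = -0.7600
  sulphur-dioxide contribution → 1.916 μm/a
  chloride contribution → 0.4907 μm/a
  ⇒ r_corr(zinc) = 2.407 μm/a
ISO 9224: D(t) = r_corr · t^b with b = 0.813 (zinc, B1)
  D(5) = 2.407 × 5^0.813 = 2.407 × 3.701 = 8.907 μm

D(5) = 8.91 μm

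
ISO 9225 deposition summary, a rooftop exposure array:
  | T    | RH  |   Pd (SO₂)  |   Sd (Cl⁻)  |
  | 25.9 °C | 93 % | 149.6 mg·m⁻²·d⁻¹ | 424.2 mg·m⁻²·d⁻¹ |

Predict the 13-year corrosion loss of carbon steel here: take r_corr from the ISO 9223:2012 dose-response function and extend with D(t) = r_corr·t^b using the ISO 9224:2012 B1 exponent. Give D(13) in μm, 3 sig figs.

carbon steel: temperature factor f = -0.054·(15.9) = -0.8586
  sulphur-dioxide contribution → 65.14 μm/a
  chloride contribution → 263.3 μm/a
  total first-year rate 328.5 μm/a
Power-law: D(13) = r_corr · 13^0.523
  D(13) = 328.5 × 13^0.523 = 328.5 × 3.825 = 1256 μm

D(13) = 1.26e+03 μm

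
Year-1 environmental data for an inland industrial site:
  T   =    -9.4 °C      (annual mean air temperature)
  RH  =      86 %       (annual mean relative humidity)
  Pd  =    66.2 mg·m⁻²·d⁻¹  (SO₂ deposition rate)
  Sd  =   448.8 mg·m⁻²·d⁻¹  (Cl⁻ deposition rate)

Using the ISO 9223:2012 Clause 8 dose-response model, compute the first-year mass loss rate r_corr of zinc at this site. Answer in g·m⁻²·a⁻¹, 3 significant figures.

r_corr = 18.2 g·m⁻²·a⁻¹

zinc: temperature factor f = +0.038·(-19.4) = -0.7372
  SO₂ term: 0.0129·66.2^0.44·exp(0.046·86-0.7372) = 2.04
  Cl⁻ term: 0.0175·448.8^0.57·exp(0.008·86+0.085·-9.4) = 0.5087
  r_corr = 2.04 + 0.5087 = 2.549 μm/a
Convert to mass loss: 2.549 μm/a × 7.14 g/cm³ = 18.2 g·m⁻²·a⁻¹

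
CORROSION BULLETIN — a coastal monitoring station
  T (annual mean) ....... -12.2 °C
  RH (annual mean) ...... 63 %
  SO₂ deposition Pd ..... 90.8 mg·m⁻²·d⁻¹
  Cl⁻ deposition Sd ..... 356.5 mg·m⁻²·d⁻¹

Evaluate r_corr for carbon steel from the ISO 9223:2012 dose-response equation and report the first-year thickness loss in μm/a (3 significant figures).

r_corr = 21.5 μm/a

carbon steel: f(T) = +0.150·(T−10) [T≤10 °C] = -3.3300
  sulphur-dioxide contribution → 2.329 μm/a
  chloride contribution → 19.14 μm/a
  total first-year rate 21.46 μm/a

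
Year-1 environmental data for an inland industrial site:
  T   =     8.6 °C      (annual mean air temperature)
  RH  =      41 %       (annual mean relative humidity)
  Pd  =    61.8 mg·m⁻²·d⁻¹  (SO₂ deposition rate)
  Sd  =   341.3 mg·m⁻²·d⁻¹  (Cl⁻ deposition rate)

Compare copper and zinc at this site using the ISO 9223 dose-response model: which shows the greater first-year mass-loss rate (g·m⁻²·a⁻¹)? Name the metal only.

copper: temperature factor f = +0.126·(-1.4) = -0.1764
  SO₂ term: 0.0053·61.8^0.26·exp(0.059·41-0.1764) = 0.1458
  Cl⁻ term: 0.01025·341.3^0.27·exp(0.036·41+0.049·8.6) = 0.3301
  sum: 0.1458 + 0.3301 → r_corr = 0.476 μm/a
  mass loss = 0.476 μm/a × 8.96 g/cm³ = 4.265 g·m⁻²·a⁻¹
zinc: f(T) = +0.038·(T−10) [T≤10 °C] = -0.0532
  Pd branch = 0.0129·Pd^0.44·e^(0.046·RH+f) = 0.495 μm/a
  Cl⁻ term: 0.0175·341.3^0.57·exp(0.008·41+0.085·8.6) = 1.402
  sum: 0.495 + 1.402 → r_corr = 1.897 μm/a
  mass loss = 1.897 μm/a × 7.14 g/cm³ = 13.55 g·m⁻²·a⁻¹
Ordering by g·m⁻²·a⁻¹: zinc (13.5) > copper (4.26)

zinc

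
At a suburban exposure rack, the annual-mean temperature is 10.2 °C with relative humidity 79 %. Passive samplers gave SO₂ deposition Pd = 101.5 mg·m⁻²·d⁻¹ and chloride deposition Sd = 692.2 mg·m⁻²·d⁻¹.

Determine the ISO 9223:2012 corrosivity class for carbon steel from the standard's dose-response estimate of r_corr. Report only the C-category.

carbon steel: f(T) = -0.054·(T−10) [T>10 °C] = -0.0108
  sulphur-dioxide contribution → 93.94 μm/a
  chloride contribution → 119.9 μm/a
  ⇒ r_corr(carbon steel) = 213.9 μm/a
Category bounds: 200…700 μm/a bracket r_corr ⇒ CX

CX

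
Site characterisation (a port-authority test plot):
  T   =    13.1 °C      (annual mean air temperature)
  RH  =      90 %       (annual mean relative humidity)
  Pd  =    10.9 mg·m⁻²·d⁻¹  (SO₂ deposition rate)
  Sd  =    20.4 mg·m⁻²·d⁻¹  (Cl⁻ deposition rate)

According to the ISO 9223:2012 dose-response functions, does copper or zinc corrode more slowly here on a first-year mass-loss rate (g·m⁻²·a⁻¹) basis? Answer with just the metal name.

zinc

copper: T>10 °C ⇒ hinge -0.080·(13.1−10) = -0.2480
  SO₂ term: 0.0053·10.9^0.26·exp(0.059·90-0.2480) = 1.557
  Cl⁻ term: 0.01025·20.4^0.27·exp(0.036·90+0.049·13.1) = 1.123
  r_corr = 1.557 + 1.123 = 2.68 μm/a
  mass loss = 2.68 μm/a × 8.96 g/cm³ = 24.01 g·m⁻²·a⁻¹
zinc: f(T) = -0.071·(T−10) [T>10 °C] = -0.2201
  SO₂ term: 0.0129·10.9^0.44·exp(0.046·90-0.2201) = 1.86
  Cl⁻ term: 0.0175·20.4^0.57·exp(0.008·90+0.085·13.1) = 0.6107
  r_corr = 1.86 + 0.6107 = 2.47 μm/a
  mass loss = 2.47 μm/a × 7.14 g/cm³ = 17.64 g·m⁻²·a⁻¹
Ordering by g·m⁻²·a⁻¹: copper (24) > zinc (17.6)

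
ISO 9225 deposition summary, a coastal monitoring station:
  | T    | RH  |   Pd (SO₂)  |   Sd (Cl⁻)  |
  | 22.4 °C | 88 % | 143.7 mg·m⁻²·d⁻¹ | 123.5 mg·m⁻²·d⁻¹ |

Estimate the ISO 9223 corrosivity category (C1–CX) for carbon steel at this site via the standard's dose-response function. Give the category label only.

carbon steel: f(T) = -0.054·(T−10) [T>10 °C] = -0.6696
  Pd branch = 1.77·Pd^0.52·e^(0.02·RH+f) = 69.73 μm/a
  Sd branch = 0.102·Sd^0.62·e^(0.033·RH+0.04·T) = 90.31 μm/a
  r_corr = 69.73 + 90.31 = 160 μm/a
ISO 9223 Table 2 (carbon steel): 80 < 160 ≤ 200 μm/a ⇒ C5

C5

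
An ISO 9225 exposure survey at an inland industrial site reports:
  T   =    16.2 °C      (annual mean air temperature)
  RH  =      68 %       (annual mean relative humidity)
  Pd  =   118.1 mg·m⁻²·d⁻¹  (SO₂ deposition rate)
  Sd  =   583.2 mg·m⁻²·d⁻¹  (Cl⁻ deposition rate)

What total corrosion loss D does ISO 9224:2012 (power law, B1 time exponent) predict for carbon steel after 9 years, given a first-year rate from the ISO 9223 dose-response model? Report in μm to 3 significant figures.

D(9) = 487 μm

carbon steel: temperature factor f = -0.054·(6.2) = -0.3348
  SO₂ term: 1.77·118.1^0.52·exp(0.02·68-0.3348) = 58.99
  Cl⁻ term: 0.102·583.2^0.62·exp(0.033·68+0.04·16.2) = 95.36
  sum: 58.99 + 95.36 → r_corr = 154.4 μm/a
ISO 9224: D(t) = r_corr · t^b with b = 0.523 (carbon steel, B1)
  D(9) = 154.4 × 9^0.523 = 154.4 × 3.156 = 487.1 μm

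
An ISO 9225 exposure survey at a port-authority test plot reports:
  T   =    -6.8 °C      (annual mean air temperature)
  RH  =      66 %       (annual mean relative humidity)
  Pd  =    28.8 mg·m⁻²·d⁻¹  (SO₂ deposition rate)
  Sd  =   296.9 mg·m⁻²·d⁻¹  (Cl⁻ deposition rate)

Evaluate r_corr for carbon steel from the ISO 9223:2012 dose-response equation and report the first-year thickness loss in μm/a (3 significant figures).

r_corr = 26.5 μm/a

carbon steel: T≤10 °C ⇒ hinge +0.150·(-6.8−10) = -2.5200
  sulphur-dioxide contribution → 3.06 μm/a
  chloride contribution → 23.41 μm/a
  total first-year rate 26.47 μm/a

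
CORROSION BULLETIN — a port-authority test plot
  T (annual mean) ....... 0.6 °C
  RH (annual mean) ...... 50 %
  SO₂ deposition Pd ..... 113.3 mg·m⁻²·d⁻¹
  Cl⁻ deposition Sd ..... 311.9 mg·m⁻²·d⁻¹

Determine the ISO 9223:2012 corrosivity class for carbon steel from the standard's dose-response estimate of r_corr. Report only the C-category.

C3

carbon steel: T≤10 °C ⇒ hinge +0.150·(0.6−10) = -1.4100
  sulphur-dioxide contribution → 13.74 μm/a
  chloride contribution → 19.14 μm/a
  ⇒ r_corr(carbon steel) = 32.88 μm/a
Category bounds: 25…50 μm/a bracket r_corr ⇒ C3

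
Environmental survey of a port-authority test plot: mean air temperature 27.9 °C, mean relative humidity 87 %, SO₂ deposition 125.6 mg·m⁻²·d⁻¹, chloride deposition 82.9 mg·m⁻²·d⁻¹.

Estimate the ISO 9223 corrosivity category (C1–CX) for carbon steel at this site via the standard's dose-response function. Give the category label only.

carbon steel: temperature factor f = -0.054·(17.9) = -0.9666
  sulphur-dioxide contribution → 47.35 μm/a
  chloride contribution → 85.04 μm/a
  total first-year rate 132.4 μm/a
132 μm/a falls in (80, 200] for carbon steel → category C5

C5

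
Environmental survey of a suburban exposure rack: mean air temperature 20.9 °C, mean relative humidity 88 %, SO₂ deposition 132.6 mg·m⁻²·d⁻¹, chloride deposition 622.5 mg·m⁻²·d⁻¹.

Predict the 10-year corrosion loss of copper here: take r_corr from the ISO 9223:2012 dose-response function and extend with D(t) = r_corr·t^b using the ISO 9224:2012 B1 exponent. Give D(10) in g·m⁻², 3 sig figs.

D(10) = 219 g·m⁻²

copper: f(T) = -0.080·(T−10) [T>10 °C] = -0.8720
  sulphur-dioxide contribution → 1.42 μm/a
  chloride contribution → 3.853 μm/a
  total first-year rate 5.273 μm/a
ISO 9224: D(t) = r_corr · t^b with b = 0.667 (copper, B1)
  D(10) = 5.273 × 10^0.667 = 5.273 × 4.645 = 24.49 μm
  Mass loss = 24.49 μm × 8.96 g/cm³ = 219.4 g·m⁻²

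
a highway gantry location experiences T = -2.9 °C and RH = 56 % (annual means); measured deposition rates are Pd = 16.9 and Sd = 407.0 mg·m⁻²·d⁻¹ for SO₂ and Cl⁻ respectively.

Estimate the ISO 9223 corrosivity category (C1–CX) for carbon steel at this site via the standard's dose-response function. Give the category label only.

C3

carbon steel: T≤10 °C ⇒ hinge +0.150·(-2.9−10) = -1.9350
  sulphur-dioxide contribution → 3.408 μm/a
  chloride contribution → 23.92 μm/a
  total first-year rate 27.33 μm/a
ISO 9223 Table 2 (carbon steel): 25 < 27.3 ≤ 50 μm/a ⇒ C3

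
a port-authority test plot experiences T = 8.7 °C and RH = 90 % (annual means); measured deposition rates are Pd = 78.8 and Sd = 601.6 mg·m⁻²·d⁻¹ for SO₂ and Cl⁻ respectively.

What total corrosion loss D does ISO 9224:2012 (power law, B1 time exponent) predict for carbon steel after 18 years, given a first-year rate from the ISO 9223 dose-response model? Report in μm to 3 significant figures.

D(18) = 1.06e+03 μm

carbon steel: temperature factor f = +0.150·(-1.3) = -0.1950
  sulphur-dioxide contribution → 85.35 μm/a
  chloride contribution → 148.9 μm/a
  total first-year rate 234.2 μm/a
Power-law: D(18) = r_corr · 18^0.523
  D(18) = 234.2 × 18^0.523 = 234.2 × 4.534 = 1062 μm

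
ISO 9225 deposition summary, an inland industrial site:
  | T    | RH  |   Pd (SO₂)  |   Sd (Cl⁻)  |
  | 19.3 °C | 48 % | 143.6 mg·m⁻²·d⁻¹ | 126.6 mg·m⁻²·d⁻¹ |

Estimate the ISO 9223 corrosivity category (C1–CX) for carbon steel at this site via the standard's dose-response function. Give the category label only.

carbon steel: temperature factor f = -0.054·(9.3) = -0.5022
  SO₂ term: 1.77·143.6^0.52·exp(0.02·48-0.5022) = 37.03
  Cl⁻ term: 0.102·126.6^0.62·exp(0.033·48+0.04·19.3) = 21.64
  sum: 37.03 + 21.64 → r_corr = 58.67 μm/a
ISO 9223 Table 2 (carbon steel): 50 < 58.7 ≤ 80 μm/a ⇒ C4

C4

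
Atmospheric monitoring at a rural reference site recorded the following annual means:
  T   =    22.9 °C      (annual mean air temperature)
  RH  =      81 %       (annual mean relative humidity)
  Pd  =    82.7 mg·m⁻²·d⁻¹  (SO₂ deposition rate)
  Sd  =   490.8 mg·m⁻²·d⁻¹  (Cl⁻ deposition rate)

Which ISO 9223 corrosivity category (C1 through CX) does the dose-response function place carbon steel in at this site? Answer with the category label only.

CX

carbon steel: T>10 °C ⇒ hinge -0.054·(22.9−10) = -0.6966
  SO₂ term: 1.77·82.7^0.52·exp(0.02·81-0.6966) = 44.27
  Cl⁻ term: 0.102·490.8^0.62·exp(0.033·81+0.04·22.9) = 172
  sum: 44.27 + 172 → r_corr = 216.3 μm/a
216 μm/a falls in (200, 700] for carbon steel → category CX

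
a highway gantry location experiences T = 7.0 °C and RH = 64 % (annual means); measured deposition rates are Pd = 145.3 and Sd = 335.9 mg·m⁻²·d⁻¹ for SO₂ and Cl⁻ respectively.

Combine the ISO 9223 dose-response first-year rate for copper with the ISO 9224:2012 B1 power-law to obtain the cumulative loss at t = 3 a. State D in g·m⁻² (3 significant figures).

D(3) = 23.8 g·m⁻²

copper: T≤10 °C ⇒ hinge +0.126·(7.0−10) = -0.3780
  sulphur-dioxide contribution → 0.5784 μm/a
  chloride contribution → 0.6956 μm/a
  total first-year rate 1.274 μm/a
Power-law: D(3) = r_corr · 3^0.667
  D(3) = 1.274 × 3^0.667 = 1.274 × 2.081 = 2.651 μm
  Mass loss = 2.651 μm × 8.96 g/cm³ = 23.75 g·m⁻²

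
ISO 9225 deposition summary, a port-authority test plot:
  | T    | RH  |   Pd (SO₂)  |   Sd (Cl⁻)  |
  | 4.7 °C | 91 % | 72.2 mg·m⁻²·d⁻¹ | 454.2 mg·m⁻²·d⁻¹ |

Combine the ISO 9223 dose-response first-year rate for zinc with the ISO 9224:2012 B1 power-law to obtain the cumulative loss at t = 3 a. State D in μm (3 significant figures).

D(3) = 15.5 μm

zinc: temperature factor f = +0.038·(-5.3) = -0.2014
  sulphur-dioxide contribution → 4.559 μm/a
  chloride contribution → 1.767 μm/a
  ⇒ r_corr(zinc) = 6.326 μm/a
ISO 9224: D(t) = r_corr · t^b with b = 0.813 (zinc, B1)
  D(3) = 6.326 × 3^0.813 = 6.326 × 2.443 = 15.45 μm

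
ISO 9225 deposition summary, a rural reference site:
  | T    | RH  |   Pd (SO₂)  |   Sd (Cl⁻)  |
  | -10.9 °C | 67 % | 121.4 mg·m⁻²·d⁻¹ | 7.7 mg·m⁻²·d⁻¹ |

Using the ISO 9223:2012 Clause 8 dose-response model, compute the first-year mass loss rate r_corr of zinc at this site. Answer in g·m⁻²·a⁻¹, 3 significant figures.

zinc: T≤10 °C ⇒ hinge +0.038·(-10.9−10) = -0.7942
  sulphur-dioxide contribution → 1.05 μm/a
  chloride contribution → 0.03791 μm/a
  ⇒ r_corr(zinc) = 1.088 μm/a
Convert to mass loss: 1.088 μm/a × 7.14 g/cm³ = 7.768 g·m⁻²·a⁻¹

r_corr = 7.77 g·m⁻²·a⁻¹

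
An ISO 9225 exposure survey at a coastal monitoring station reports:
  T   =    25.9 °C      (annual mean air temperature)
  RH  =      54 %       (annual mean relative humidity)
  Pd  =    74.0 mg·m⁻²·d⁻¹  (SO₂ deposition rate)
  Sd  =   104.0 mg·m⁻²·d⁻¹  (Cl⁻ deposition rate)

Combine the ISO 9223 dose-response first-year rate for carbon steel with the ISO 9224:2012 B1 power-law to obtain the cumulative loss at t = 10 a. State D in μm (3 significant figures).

carbon steel: T>10 °C ⇒ hinge -0.054·(25.9−10) = -0.8586
  Pd branch = 1.77·Pd^0.52·e^(0.02·RH+f) = 20.71 μm/a
  Sd branch = 0.102·Sd^0.62·e^(0.033·RH+0.04·T) = 30.41 μm/a
  sum: 20.71 + 30.41 → r_corr = 51.12 μm/a
ISO 9224: D(t) = r_corr · t^b with b = 0.523 (carbon steel, B1)
  D(10) = 51.12 × 10^0.523 = 51.12 × 3.334 = 170.4 μm

D(10) = 170 μm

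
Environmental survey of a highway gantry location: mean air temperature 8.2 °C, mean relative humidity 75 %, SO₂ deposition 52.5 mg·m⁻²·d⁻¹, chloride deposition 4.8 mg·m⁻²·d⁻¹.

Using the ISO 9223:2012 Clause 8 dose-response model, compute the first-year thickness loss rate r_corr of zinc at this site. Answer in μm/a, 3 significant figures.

r_corr = 2.32 μm/a

zinc: f(T) = +0.038·(T−10) [T≤10 °C] = -0.0684
  SO₂ term: 0.0129·52.5^0.44·exp(0.046·75-0.0684) = 2.168
  Cl⁻ term: 0.0175·4.8^0.57·exp(0.008·75+0.085·8.2) = 0.1565
  sum: 2.168 + 0.1565 → r_corr = 2.325 μm/a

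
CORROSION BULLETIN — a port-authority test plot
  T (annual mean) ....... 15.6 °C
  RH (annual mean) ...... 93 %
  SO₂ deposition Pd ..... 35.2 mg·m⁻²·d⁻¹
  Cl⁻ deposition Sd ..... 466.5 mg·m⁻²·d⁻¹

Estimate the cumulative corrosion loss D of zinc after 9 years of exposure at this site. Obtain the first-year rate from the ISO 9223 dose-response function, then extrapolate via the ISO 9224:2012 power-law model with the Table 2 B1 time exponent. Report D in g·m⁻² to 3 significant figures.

D(9) = 324 g·m⁻²

zinc: f(T) = -0.071·(T−10) [T>10 °C] = -0.3976
  Pd branch = 0.0129·Pd^0.44·e^(0.046·RH+f) = 2.994 μm/a
  Sd branch = 0.0175·Sd^0.57·e^(0.008·RH+0.085·T) = 4.605 μm/a
  r_corr = 2.994 + 4.605 = 7.6 μm/a
Long-term exponent b (ISO 9224 Table 2, B1) = 0.813
  D(9) = 7.6 × 9^0.813 = 7.6 × 5.968 = 45.35 μm
  Mass loss = 45.35 μm × 7.14 g/cm³ = 323.8 g·m⁻²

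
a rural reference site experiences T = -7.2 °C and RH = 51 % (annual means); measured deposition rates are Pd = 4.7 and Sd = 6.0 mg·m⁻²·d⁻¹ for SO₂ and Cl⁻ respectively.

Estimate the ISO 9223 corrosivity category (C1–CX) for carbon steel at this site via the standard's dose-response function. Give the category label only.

carbon steel: temperature factor f = +0.150·(-17.2) = -2.5800
  sulphur-dioxide contribution → 0.8317 μm/a
  chloride contribution → 1.25 μm/a
  ⇒ r_corr(carbon steel) = 2.082 μm/a
Category bounds: 1.3…25 μm/a bracket r_corr ⇒ C2

C2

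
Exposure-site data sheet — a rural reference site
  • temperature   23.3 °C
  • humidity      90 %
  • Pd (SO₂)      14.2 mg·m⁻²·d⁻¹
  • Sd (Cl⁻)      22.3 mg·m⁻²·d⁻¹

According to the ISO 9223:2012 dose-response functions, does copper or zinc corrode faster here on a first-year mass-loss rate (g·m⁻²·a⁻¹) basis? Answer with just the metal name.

copper

copper: f(T) = -0.080·(T−10) [T>10 °C] = -1.0640
  SO₂ term: 0.0053·14.2^0.26·exp(0.059·90-1.0640) = 0.7377
  Cl⁻ term: 0.01025·22.3^0.27·exp(0.036·90+0.049·23.3) = 1.895
  sum: 0.7377 + 1.895 → r_corr = 2.633 μm/a
  mass loss = 2.633 μm/a × 8.96 g/cm³ = 23.59 g·m⁻²·a⁻¹
zinc: T>10 °C ⇒ hinge -0.071·(23.3−10) = -0.9443
  Pd branch = 0.0129·Pd^0.44·e^(0.046·RH+f) = 1.013 μm/a
  Cl⁻ term: 0.0175·22.3^0.57·exp(0.008·90+0.085·23.3) = 1.529
  sum: 1.013 + 1.529 → r_corr = 2.542 μm/a
  mass loss = 2.542 μm/a × 7.14 g/cm³ = 18.15 g·m⁻²·a⁻¹
Ordering by g·m⁻²·a⁻¹: copper (23.6) > zinc (18.1)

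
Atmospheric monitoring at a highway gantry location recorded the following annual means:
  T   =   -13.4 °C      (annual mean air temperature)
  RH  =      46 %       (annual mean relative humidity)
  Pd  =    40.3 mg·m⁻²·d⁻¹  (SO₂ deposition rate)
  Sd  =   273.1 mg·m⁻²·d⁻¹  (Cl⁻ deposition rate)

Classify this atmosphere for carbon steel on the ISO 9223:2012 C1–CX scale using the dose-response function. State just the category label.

C2

carbon steel: temperature factor f = +0.150·(-23.4) = -3.5100
  Pd branch = 1.77·Pd^0.52·e^(0.02·RH+f) = 0.9076 μm/a
  Cl⁻ term: 0.102·273.1^0.62·exp(0.033·46+0.04·-13.4) = 8.823
  r_corr = 0.9076 + 8.823 = 9.73 μm/a
Category bounds: 1.3…25 μm/a bracket r_corr ⇒ C2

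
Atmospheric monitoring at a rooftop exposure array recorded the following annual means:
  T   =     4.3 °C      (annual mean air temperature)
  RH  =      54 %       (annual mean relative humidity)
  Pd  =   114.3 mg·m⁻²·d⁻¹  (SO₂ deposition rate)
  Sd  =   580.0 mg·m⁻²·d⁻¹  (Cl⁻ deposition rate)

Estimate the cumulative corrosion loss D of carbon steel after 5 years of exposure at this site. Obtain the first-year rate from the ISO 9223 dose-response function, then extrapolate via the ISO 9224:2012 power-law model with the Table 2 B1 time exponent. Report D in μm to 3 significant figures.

carbon steel: f(T) = +0.150·(T−10) [T≤10 °C] = -0.8550
  sulphur-dioxide contribution → 26.05 μm/a
  chloride contribution → 37.2 μm/a
  total first-year rate 63.25 μm/a
Power-law: D(5) = r_corr · 5^0.523
  D(5) = 63.25 × 5^0.523 = 63.25 × 2.32 = 146.8 μm

D(5) = 147 μm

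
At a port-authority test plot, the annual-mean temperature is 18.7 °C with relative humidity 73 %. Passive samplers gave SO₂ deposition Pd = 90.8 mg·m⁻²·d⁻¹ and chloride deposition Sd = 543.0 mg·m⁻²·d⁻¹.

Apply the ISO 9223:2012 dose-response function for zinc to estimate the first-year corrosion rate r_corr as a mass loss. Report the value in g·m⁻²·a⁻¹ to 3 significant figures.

zinc: temperature factor f = -0.071·(8.7) = -0.6177
  sulphur-dioxide contribution → 1.453 μm/a
  chloride contribution → 5.569 μm/a
  total first-year rate 7.022 μm/a
Convert to mass loss: 7.022 μm/a × 7.14 g/cm³ = 50.14 g·m⁻²·a⁻¹

r_corr = 50.1 g·m⁻²·a⁻¹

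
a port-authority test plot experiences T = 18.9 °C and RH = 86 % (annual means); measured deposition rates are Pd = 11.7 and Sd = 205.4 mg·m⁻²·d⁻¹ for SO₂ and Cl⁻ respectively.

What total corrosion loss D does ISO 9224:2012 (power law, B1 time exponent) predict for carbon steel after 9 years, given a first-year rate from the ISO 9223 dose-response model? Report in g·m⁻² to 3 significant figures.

carbon steel: T>10 °C ⇒ hinge -0.054·(18.9−10) = -0.4806
  Pd branch = 1.77·Pd^0.52·e^(0.02·RH+f) = 21.96 μm/a
  Sd branch = 0.102·Sd^0.62·e^(0.033·RH+0.04·T) = 100.8 μm/a
  sum: 21.96 + 100.8 → r_corr = 122.7 μm/a
Long-term exponent b (ISO 9224 Table 2, B1) = 0.523
  D(9) = 122.7 × 9^0.523 = 122.7 × 3.156 = 387.2 μm
  Mass loss = 387.2 μm × 7.85 g/cm³ = 3040 g·m⁻²

D(9) = 3.04e+03 g·m⁻²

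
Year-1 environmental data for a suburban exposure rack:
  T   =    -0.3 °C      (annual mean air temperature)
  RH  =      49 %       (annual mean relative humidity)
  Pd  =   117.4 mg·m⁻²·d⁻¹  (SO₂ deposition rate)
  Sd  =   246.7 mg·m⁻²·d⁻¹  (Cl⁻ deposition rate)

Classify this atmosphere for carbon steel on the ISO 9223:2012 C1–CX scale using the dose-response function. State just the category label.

C3

carbon steel: T≤10 °C ⇒ hinge +0.150·(-0.3−10) = -1.5450
  SO₂ term: 1.77·117.4^0.52·exp(0.02·49-1.5450) = 11.99
  Cl⁻ term: 0.102·246.7^0.62·exp(0.033·49+0.04·-0.3) = 15.44
  r_corr = 11.99 + 15.44 = 27.44 μm/a
Category bounds: 25…50 μm/a bracket r_corr ⇒ C3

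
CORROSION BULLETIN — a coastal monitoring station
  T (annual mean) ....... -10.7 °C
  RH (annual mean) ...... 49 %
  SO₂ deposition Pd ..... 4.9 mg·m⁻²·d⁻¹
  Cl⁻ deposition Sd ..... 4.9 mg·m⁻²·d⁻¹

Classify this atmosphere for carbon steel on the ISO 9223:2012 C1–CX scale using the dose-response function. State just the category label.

C2

carbon steel: temperature factor f = +0.150·(-20.7) = -3.1050
  Pd branch = 1.77·Pd^0.52·e^(0.02·RH+f) = 0.4831 μm/a
  Cl⁻ term: 0.102·4.9^0.62·exp(0.033·49+0.04·-10.7) = 0.8972
  sum: 0.4831 + 0.8972 → r_corr = 1.38 μm/a
Category bounds: 1.3…25 μm/a bracket r_corr ⇒ C2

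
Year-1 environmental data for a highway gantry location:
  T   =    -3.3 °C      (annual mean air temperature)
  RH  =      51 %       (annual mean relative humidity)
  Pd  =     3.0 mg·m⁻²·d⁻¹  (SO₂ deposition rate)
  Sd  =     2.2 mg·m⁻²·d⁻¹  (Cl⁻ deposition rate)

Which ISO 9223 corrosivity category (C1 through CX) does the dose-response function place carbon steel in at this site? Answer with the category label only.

C2

carbon steel: T≤10 °C ⇒ hinge +0.150·(-3.3−10) = -1.9950
  Pd branch = 1.77·Pd^0.52·e^(0.02·RH+f) = 1.182 μm/a
  Cl⁻ term: 0.102·2.2^0.62·exp(0.033·51+0.04·-3.3) = 0.7843
  r_corr = 1.182 + 0.7843 = 1.966 μm/a
ISO 9223 Table 2 (carbon steel): 1.3 < 1.97 ≤ 25 μm/a ⇒ C2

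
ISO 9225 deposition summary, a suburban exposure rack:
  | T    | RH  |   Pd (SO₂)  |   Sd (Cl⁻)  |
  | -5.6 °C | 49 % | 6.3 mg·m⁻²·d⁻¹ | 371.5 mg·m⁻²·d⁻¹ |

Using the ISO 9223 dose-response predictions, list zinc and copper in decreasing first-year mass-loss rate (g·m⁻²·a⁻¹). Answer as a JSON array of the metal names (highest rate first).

zinc: f(T) = +0.038·(T−10) [T≤10 °C] = -0.5928
  sulphur-dioxide contribution → 0.1527 μm/a
  chloride contribution → 0.4693 μm/a
  total first-year rate 0.622 μm/a
  mass loss = 0.622 μm/a × 7.14 g/cm³ = 4.441 g·m⁻²·a⁻¹
copper: f(T) = +0.126·(T−10) [T≤10 °C] = -1.9656
  sulphur-dioxide contribution → 0.02158 μm/a
  chloride contribution → 0.2247 μm/a
  total first-year rate 0.2462 μm/a
  mass loss = 0.2462 μm/a × 8.96 g/cm³ = 2.206 g·m⁻²·a⁻¹
Ordering by g·m⁻²·a⁻¹: zinc (4.44) > copper (2.21)

["zinc", "copper"]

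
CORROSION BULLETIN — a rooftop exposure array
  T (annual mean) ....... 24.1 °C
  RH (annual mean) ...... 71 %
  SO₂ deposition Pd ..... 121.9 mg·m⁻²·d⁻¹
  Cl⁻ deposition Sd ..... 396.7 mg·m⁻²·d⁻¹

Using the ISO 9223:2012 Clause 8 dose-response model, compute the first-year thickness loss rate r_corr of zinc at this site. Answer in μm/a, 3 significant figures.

zinc: temperature factor f = -0.071·(14.1) = -1.0011
  Pd branch = 0.0129·Pd^0.44·e^(0.046·RH+f) = 1.028 μm/a
  Sd branch = 0.0175·Sd^0.57·e^(0.008·RH+0.085·T) = 7.253 μm/a
  r_corr = 1.028 + 7.253 = 8.281 μm/a

r_corr = 8.28 μm/a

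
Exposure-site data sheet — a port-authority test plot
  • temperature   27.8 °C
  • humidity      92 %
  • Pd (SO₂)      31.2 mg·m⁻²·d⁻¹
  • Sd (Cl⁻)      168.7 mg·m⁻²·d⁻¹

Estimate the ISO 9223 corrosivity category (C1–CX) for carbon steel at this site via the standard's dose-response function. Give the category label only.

carbon steel: temperature factor f = -0.054·(17.8) = -0.9612
  Pd branch = 1.77·Pd^0.52·e^(0.02·RH+f) = 25.5 μm/a
  Sd branch = 0.102·Sd^0.62·e^(0.033·RH+0.04·T) = 155.2 μm/a
  r_corr = 25.5 + 155.2 = 180.7 μm/a
Category bounds: 80…200 μm/a bracket r_corr ⇒ C5

C5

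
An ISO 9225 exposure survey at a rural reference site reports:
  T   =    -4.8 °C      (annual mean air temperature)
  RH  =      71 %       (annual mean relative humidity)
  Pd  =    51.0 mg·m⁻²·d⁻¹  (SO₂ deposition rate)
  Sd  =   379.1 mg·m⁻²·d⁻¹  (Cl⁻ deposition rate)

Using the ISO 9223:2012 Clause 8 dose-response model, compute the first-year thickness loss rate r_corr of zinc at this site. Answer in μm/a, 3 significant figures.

zinc: T≤10 °C ⇒ hinge +0.038·(-4.8−10) = -0.5624
  sulphur-dioxide contribution → 1.087 μm/a
  chloride contribution → 0.6059 μm/a
  ⇒ r_corr(zinc) = 1.693 μm/a

r_corr = 1.69 μm/a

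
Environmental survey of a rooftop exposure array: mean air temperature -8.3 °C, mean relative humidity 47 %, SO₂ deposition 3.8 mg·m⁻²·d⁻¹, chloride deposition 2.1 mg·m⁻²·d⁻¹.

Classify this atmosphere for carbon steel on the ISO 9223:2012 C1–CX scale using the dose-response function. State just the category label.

C1

carbon steel: f(T) = +0.150·(T−10) [T≤10 °C] = -2.7450
  Pd branch = 1.77·Pd^0.52·e^(0.02·RH+f) = 0.5829 μm/a
  Cl⁻ term: 0.102·2.1^0.62·exp(0.033·47+0.04·-8.3) = 0.5467
  sum: 0.5829 + 0.5467 → r_corr = 1.13 μm/a
Category bounds: 0…1.3 μm/a bracket r_corr ⇒ C1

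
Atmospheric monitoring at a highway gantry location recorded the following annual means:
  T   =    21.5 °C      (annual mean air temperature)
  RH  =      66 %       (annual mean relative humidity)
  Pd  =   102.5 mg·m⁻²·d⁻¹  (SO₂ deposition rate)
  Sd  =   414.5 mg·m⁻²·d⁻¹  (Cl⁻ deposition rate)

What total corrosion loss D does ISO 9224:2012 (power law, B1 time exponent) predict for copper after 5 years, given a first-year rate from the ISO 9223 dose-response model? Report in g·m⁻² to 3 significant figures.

D(5) = 51.3 g·m⁻²

copper: f(T) = -0.080·(T−10) [T>10 °C] = -0.9200
  SO₂ term: 0.0053·102.5^0.26·exp(0.059·66-0.9200) = 0.3457
  Cl⁻ term: 0.01025·414.5^0.27·exp(0.036·66+0.049·21.5) = 1.61
  r_corr = 0.3457 + 1.61 = 1.956 μm/a
Power-law: D(5) = r_corr · 5^0.667
  D(5) = 1.956 × 5^0.667 = 1.956 × 2.926 = 5.722 μm
  Mass loss = 5.722 μm × 8.96 g/cm³ = 51.27 g·m⁻²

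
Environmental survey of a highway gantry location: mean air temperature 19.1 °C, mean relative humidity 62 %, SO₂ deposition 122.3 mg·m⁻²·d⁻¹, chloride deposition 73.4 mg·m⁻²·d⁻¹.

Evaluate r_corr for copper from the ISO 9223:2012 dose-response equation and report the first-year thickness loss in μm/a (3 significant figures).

copper: f(T) = -0.080·(T−10) [T>10 °C] = -0.7280
  Pd branch = 0.0053·Pd^0.26·e^(0.059·RH+f) = 0.3463 μm/a
  Cl⁻ term: 0.01025·73.4^0.27·exp(0.036·62+0.049·19.1) = 0.7767
  sum: 0.3463 + 0.7767 → r_corr = 1.123 μm/a

r_corr = 1.12 μm/a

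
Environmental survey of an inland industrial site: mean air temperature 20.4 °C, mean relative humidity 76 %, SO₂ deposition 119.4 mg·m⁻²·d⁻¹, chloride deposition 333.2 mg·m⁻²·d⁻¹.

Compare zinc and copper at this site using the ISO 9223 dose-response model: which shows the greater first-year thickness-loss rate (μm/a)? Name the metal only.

zinc

zinc: temperature factor f = -0.071·(10.4) = -0.7384
  Pd branch = 0.0129·Pd^0.44·e^(0.046·RH+f) = 1.668 μm/a
  Cl⁻ term: 0.0175·333.2^0.57·exp(0.008·76+0.085·20.4) = 4.99
  sum: 1.668 + 4.99 → r_corr = 6.658 μm/a
copper: T>10 °C ⇒ hinge -0.080·(20.4−10) = -0.8320
  Pd branch = 0.0053·Pd^0.26·e^(0.059·RH+f) = 0.7085 μm/a
  Cl⁻ term: 0.01025·333.2^0.27·exp(0.036·76+0.049·20.4) = 2.062
  sum: 0.7085 + 2.062 → r_corr = 2.77 μm/a
Ordering by μm/a: zinc (6.66) > copper (2.77)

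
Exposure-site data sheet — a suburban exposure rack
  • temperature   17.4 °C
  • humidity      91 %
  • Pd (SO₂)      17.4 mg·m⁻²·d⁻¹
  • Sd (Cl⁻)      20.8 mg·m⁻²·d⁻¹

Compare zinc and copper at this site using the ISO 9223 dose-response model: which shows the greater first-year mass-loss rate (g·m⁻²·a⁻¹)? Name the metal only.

zinc: T>10 °C ⇒ hinge -0.071·(17.4−10) = -0.5254
  SO₂ term: 0.0129·17.4^0.44·exp(0.046·91-0.5254) = 1.763
  Sd branch = 0.0175·Sd^0.57·e^(0.008·RH+0.085·T) = 0.8971 μm/a
  sum: 1.763 + 0.8971 → r_corr = 2.66 μm/a
  mass loss = 2.66 μm/a × 7.14 g/cm³ = 18.99 g·m⁻²·a⁻¹
copper: temperature factor f = -0.080·(7.4) = -0.5920
  SO₂ term: 0.0053·17.4^0.26·exp(0.059·91-0.5920) = 1.323
  Sd branch = 0.01025·Sd^0.27·e^(0.036·RH+0.049·T) = 1.444 μm/a
  sum: 1.323 + 1.444 → r_corr = 2.767 μm/a
  mass loss = 2.767 μm/a × 8.96 g/cm³ = 24.79 g·m⁻²·a⁻¹
Ordering by g·m⁻²·a⁻¹: copper (24.8) > zinc (19)

copper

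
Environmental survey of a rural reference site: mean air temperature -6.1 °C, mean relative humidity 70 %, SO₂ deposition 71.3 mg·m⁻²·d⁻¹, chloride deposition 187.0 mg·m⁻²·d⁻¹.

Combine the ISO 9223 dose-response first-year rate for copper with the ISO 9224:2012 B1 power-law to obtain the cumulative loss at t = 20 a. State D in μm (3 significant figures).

D(20) = 3.83 μm

copper: f(T) = +0.126·(T−10) [T≤10 °C] = -2.0286
  SO₂ term: 0.0053·71.3^0.26·exp(0.059·70-2.0286) = 0.1314
  Sd branch = 0.01025·Sd^0.27·e^(0.036·RH+0.049·T) = 0.3879 μm/a
  sum: 0.1314 + 0.3879 → r_corr = 0.5193 μm/a
Power-law: D(20) = r_corr · 20^0.667
  D(20) = 0.5193 × 20^0.667 = 0.5193 × 7.375 = 3.83 μm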